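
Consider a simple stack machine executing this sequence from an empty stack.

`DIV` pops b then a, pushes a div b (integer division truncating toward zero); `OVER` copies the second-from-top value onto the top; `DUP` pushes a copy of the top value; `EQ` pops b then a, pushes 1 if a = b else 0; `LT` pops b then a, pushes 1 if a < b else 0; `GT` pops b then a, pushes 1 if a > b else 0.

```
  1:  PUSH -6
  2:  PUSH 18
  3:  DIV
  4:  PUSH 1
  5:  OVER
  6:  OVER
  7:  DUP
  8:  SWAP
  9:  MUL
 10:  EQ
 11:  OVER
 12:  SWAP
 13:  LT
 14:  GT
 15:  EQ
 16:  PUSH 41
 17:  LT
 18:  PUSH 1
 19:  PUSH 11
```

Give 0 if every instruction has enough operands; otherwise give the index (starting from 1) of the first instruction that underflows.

PUSH -6 : -6
PUSH 18 : -6 18
DIV     : 0
PUSH 1  : 0 1
OVER    : 0 1 0
OVER    : 0 1 0 1
DUP     : 0 1 0 1 1
SWAP    : 0 1 0 1 1
MUL     : 0 1 0 1
EQ      : 0 1 0
OVER    : 0 1 0 1
SWAP    : 0 1 1 0
LT      : 0 1 0
GT      : 0 1
EQ      : 0
PUSH 41 : 0 41
LT      : 1
PUSH 1  : 1 1
PUSH 11 : 1 1 11

0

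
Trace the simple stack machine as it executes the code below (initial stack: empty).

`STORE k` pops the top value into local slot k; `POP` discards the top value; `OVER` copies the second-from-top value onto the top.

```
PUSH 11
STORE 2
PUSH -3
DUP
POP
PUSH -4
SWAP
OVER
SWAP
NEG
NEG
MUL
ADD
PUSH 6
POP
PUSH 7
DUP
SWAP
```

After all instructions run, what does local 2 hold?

11

PUSH 11 -> 11
STORE 2 -> (empty)
PUSH -3 -> -3
DUP     -> -3 -3
POP     -> -3
PUSH -4 -> -3 -4
SWAP    -> -4 -3
OVER    -> -4 -3 -4
SWAP    -> -4 -4 -3
NEG     -> -4 -4 3
NEG     -> -4 -4 -3
MUL     -> -4 12
ADD     -> 8
PUSH 6  -> 8 6
POP     -> 8
PUSH 7  -> 8 7
DUP     -> 8 7 7
SWAP    -> 8 7 7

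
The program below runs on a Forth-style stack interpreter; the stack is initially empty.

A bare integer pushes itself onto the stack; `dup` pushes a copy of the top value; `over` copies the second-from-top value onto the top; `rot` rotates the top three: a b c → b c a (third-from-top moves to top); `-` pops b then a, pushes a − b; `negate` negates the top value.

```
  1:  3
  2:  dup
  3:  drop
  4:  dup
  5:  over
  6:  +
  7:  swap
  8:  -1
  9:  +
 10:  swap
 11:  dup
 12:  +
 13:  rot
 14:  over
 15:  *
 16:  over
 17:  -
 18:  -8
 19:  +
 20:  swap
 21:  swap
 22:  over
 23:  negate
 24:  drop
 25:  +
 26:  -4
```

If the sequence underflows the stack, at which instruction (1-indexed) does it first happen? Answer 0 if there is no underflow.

13

3    : 3
dup  : 3 3
drop : 3
dup  : 3 3
over : 3 3 3
+    : 3 6
swap : 6 3
-1   : 6 3 -1
+    : 6 2
swap : 2 6
dup  : 2 6 6
+    : 2 12
rot  — needs 3 operands, stack has 2 → underflow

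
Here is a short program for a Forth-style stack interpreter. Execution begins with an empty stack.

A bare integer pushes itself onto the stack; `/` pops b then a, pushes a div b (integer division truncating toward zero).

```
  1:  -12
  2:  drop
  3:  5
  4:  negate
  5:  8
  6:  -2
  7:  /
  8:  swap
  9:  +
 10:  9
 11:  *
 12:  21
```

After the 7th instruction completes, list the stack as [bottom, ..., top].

-12    → [-12]
drop   → []
5      → [5]
negate → [-5]
8      → [-5, 8]
-2     → [-5, 8, -2]
/      → [-5, -4]

[-5, -4]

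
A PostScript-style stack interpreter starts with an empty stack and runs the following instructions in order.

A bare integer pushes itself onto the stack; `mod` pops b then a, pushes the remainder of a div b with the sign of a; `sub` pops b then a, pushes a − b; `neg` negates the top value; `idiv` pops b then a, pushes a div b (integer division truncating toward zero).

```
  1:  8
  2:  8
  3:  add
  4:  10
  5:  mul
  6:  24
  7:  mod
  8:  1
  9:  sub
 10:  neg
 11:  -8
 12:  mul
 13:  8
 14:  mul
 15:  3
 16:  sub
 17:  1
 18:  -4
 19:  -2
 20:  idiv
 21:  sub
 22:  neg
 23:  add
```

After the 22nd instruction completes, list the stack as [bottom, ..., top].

8    -> [8]
8    -> [8, 8]
add  -> [16]
10   -> [16, 10]
mul  -> [160]
24   -> [160, 24]
mod  -> [16]
1    -> [16, 1]
sub  -> [15]
neg  -> [-15]
-8   -> [-15, -8]
mul  -> [120]
8    -> [120, 8]
mul  -> [960]
3    -> [960, 3]
sub  -> [957]
1    -> [957, 1]
-4   -> [957, 1, -4]
-2   -> [957, 1, -4, -2]
idiv -> [957, 1, 2]
sub  -> [957, -1]
neg  -> [957, 1]

[957, 1]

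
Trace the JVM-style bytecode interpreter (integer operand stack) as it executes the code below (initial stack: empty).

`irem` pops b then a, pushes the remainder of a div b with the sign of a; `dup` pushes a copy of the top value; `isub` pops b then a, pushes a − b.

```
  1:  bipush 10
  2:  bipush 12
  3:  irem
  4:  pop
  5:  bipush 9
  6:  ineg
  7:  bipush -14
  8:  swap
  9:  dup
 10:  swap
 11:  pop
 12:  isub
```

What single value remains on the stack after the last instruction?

bipush 10  -> 10
bipush 12  -> 10 12
irem       -> 10
pop        -> (empty)
bipush 9   -> 9
ineg       -> -9
bipush -14 -> -9 -14
swap       -> -14 -9
dup        -> -14 -9 -9
swap       -> -14 -9 -9
pop        -> -14 -9
isub       -> -5

-5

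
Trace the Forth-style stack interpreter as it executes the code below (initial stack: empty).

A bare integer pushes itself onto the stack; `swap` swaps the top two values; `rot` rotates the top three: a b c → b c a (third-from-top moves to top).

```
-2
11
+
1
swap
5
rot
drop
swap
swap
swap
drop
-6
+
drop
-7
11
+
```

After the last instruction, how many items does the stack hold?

1

-2   → -2
11   → -2 11
+    → 9
1    → 9 1
swap → 1 9
5    → 1 9 5
rot  → 9 5 1
drop → 9 5
swap → 5 9
swap → 9 5
swap → 5 9
drop → 5
-6   → 5 -6
+    → -1
drop → (empty)
-7   → -7
11   → -7 11
+    → 4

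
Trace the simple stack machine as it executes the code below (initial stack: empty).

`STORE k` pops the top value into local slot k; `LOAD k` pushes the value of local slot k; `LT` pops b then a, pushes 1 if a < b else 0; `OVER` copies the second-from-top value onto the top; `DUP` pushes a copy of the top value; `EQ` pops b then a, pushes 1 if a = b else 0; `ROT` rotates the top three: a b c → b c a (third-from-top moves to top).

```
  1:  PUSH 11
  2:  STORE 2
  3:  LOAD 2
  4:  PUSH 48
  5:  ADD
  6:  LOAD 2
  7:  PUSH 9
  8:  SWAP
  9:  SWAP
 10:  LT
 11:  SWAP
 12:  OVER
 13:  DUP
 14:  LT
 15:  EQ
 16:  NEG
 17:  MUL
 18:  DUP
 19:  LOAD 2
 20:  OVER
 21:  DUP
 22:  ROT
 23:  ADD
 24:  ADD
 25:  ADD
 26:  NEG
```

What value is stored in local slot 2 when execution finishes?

11

PUSH 11  11
STORE 2  (empty)
LOAD 2   11
PUSH 48  11 48
ADD      59
LOAD 2   59 11
PUSH 9   59 11 9
SWAP     59 9 11
SWAP     59 11 9
LT       59 0
SWAP     0 59
OVER     0 59 0
DUP      0 59 0 0
LT       0 59 0
EQ       0 0
NEG      0 0
MUL      0
DUP      0 0
LOAD 2   0 0 11
OVER     0 0 11 0
DUP      0 0 11 0 0
ROT      0 0 0 0 11
ADD      0 0 0 11
ADD      0 0 11
ADD      0 11
NEG      0 -11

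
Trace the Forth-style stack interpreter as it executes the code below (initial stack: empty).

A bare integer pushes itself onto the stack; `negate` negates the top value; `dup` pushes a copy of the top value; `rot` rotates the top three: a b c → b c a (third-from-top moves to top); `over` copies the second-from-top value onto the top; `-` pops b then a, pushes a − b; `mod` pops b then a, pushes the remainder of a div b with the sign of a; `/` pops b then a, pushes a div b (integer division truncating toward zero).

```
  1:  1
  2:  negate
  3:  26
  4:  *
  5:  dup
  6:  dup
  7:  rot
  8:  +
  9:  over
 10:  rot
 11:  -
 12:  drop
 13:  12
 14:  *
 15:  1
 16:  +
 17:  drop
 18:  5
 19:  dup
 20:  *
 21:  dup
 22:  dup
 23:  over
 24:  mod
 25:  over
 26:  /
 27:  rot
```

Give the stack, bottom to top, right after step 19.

[5, 5]

1       [1]
negate  [-1]
26      [-1, 26]
*       [-26]
dup     [-26, -26]
dup     [-26, -26, -26]
rot     [-26, -26, -26]
+       [-26, -52]
over    [-26, -52, -26]
rot     [-52, -26, -26]
-       [-52, 0]
drop    [-52]
12      [-52, 12]
*       [-624]
1       [-624, 1]
+       [-623]
drop    []
5       [5]
dup     [5, 5]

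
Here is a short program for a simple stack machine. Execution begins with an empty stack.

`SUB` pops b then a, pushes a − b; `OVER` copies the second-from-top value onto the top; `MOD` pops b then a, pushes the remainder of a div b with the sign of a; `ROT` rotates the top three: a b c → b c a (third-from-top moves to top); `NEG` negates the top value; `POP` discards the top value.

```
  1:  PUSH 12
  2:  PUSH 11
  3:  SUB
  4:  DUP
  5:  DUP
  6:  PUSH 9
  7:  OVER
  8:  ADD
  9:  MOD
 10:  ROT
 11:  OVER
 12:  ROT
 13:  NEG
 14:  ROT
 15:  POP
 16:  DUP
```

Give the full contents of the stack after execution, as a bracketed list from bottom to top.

PUSH 12 : [12]
PUSH 11 : [12, 11]
SUB     : [1]
DUP     : [1, 1]
DUP     : [1, 1, 1]
PUSH 9  : [1, 1, 1, 9]
OVER    : [1, 1, 1, 9, 1]
ADD     : [1, 1, 1, 10]
MOD     : [1, 1, 1]
ROT     : [1, 1, 1]
OVER    : [1, 1, 1, 1]
ROT     : [1, 1, 1, 1]
NEG     : [1, 1, 1, -1]
ROT     : [1, 1, -1, 1]
POP     : [1, 1, -1]
DUP     : [1, 1, -1, -1]

[1, 1, -1, -1]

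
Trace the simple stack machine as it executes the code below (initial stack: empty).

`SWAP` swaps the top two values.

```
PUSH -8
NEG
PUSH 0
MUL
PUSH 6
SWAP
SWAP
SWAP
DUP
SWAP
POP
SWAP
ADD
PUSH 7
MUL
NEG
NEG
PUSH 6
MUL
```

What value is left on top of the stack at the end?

252

PUSH -8  -8
NEG      8
PUSH 0   8 0
MUL      0
PUSH 6   0 6
SWAP     6 0
SWAP     0 6
SWAP     6 0
DUP      6 0 0
SWAP     6 0 0
POP      6 0
SWAP     0 6
ADD      6
PUSH 7   6 7
MUL      42
NEG      -42
NEG      42
PUSH 6   42 6
MUL      252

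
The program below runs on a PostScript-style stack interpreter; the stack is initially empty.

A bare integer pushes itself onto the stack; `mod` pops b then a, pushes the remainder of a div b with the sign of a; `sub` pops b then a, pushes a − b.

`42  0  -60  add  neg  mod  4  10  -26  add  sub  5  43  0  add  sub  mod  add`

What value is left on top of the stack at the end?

42  → [42]
0   → [42, 0]
-60 → [42, 0, -60]
add → [42, -60]
neg → [42, 60]
mod → [42]
4   → [42, 4]
10  → [42, 4, 10]
-26 → [42, 4, 10, -26]
add → [42, 4, -16]
sub → [42, 20]
5   → [42, 20, 5]
43  → [42, 20, 5, 43]
0   → [42, 20, 5, 43, 0]
add → [42, 20, 5, 43]
sub → [42, 20, -38]
mod → [42, 20]
add → [62]

62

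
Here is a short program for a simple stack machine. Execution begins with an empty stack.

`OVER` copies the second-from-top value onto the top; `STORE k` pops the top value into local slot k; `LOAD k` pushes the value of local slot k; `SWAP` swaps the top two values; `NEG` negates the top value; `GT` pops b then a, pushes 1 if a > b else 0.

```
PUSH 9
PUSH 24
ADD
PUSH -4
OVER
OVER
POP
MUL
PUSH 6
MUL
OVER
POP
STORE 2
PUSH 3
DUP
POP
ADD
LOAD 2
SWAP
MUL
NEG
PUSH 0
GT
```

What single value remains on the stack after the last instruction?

1

PUSH 9   9
PUSH 24  9 24
ADD      33
PUSH -4  33 -4
OVER     33 -4 33
OVER     33 -4 33 -4
POP      33 -4 33
MUL      33 -132
PUSH 6   33 -132 6
MUL      33 -792
OVER     33 -792 33
POP      33 -792
STORE 2  33
PUSH 3   33 3
DUP      33 3 3
POP      33 3
ADD      36
LOAD 2   36 -792
SWAP     -792 36
MUL      -28512
NEG      28512
PUSH 0   28512 0
GT       1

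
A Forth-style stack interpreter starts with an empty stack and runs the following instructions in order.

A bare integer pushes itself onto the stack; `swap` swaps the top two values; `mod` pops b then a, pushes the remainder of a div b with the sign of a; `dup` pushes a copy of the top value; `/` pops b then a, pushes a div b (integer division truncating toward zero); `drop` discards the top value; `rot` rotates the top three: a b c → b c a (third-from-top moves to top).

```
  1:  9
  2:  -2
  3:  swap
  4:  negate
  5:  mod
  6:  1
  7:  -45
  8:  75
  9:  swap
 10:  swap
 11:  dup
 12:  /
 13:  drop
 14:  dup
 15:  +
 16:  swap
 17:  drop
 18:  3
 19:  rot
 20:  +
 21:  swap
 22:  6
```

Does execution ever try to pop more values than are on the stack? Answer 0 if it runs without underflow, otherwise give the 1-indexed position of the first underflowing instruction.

0

9      : [9]
-2     : [9, -2]
swap   : [-2, 9]
negate : [-2, -9]
mod    : [-2]
1      : [-2, 1]
-45    : [-2, 1, -45]
75     : [-2, 1, -45, 75]
swap   : [-2, 1, 75, -45]
swap   : [-2, 1, -45, 75]
dup    : [-2, 1, -45, 75, 75]
/      : [-2, 1, -45, 1]
drop   : [-2, 1, -45]
dup    : [-2, 1, -45, -45]
+      : [-2, 1, -90]
swap   : [-2, -90, 1]
drop   : [-2, -90]
3      : [-2, -90, 3]
rot    : [-90, 3, -2]
+      : [-90, 1]
swap   : [1, -90]
6      : [1, -90, 6]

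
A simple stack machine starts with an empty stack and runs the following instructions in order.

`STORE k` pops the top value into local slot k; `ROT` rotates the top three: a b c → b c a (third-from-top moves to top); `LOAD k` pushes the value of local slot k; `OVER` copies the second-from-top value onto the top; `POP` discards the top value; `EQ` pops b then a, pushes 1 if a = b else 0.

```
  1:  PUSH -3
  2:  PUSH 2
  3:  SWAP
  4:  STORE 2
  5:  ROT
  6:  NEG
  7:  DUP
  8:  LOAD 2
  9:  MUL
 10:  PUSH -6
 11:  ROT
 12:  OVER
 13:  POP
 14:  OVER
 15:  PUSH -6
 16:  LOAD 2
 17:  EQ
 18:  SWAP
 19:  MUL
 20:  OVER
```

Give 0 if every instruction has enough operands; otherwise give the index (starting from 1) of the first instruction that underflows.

PUSH -3  [-3]
PUSH 2   [-3, 2]
SWAP     [2, -3]
STORE 2  [2]
ROT  — needs 3 operands, stack has 1 → underflow

5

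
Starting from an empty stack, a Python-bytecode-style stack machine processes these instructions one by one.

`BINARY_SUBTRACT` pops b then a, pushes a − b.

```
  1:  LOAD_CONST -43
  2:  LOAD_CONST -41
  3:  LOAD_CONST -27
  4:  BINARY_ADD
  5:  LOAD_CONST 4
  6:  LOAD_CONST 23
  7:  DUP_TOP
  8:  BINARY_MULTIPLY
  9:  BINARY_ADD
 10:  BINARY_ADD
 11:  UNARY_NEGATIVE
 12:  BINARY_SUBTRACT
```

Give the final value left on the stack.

422

LOAD_CONST -43  : -43
LOAD_CONST -41  : -43 -41
LOAD_CONST -27  : -43 -41 -27
BINARY_ADD      : -43 -68
LOAD_CONST 4    : -43 -68 4
LOAD_CONST 23   : -43 -68 4 23
DUP_TOP         : -43 -68 4 23 23
BINARY_MULTIPLY : -43 -68 4 529
BINARY_ADD      : -43 -68 533
BINARY_ADD      : -43 465
UNARY_NEGATIVE  : -43 -465
BINARY_SUBTRACT : 422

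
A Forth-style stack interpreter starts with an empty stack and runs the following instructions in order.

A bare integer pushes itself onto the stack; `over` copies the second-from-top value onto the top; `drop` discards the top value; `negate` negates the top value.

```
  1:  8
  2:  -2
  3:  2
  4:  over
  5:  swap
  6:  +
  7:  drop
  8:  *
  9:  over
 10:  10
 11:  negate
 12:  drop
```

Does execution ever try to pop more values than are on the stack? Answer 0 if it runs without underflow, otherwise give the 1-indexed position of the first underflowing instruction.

9

8    -> [8]
-2   -> [8, -2]
2    -> [8, -2, 2]
over -> [8, -2, 2, -2]
swap -> [8, -2, -2, 2]
+    -> [8, -2, 0]
drop -> [8, -2]
*    -> [-16]
over  — needs 2 operands, stack has 1 → underflow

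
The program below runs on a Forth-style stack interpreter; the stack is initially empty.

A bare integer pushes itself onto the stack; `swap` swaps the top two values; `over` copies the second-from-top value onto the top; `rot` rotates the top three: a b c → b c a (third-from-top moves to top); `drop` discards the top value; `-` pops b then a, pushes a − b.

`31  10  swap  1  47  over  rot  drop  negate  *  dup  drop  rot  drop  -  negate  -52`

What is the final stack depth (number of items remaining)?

31     -> 31
10     -> 31 10
swap   -> 10 31
1      -> 10 31 1
47     -> 10 31 1 47
over   -> 10 31 1 47 1
rot    -> 10 31 47 1 1
drop   -> 10 31 47 1
negate -> 10 31 47 -1
*      -> 10 31 -47
dup    -> 10 31 -47 -47
drop   -> 10 31 -47
rot    -> 31 -47 10
drop   -> 31 -47
-      -> 78
negate -> -78
-52    -> -78 -52

2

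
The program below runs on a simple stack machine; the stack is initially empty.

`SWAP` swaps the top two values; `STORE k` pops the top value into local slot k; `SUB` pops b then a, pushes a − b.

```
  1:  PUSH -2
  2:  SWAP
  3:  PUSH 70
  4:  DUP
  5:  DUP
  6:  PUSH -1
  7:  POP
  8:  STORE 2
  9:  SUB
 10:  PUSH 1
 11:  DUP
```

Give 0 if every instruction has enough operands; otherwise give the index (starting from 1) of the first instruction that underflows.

2

PUSH -2 -> [-2]
SWAP  — needs 2 operands, stack has 1 → underflow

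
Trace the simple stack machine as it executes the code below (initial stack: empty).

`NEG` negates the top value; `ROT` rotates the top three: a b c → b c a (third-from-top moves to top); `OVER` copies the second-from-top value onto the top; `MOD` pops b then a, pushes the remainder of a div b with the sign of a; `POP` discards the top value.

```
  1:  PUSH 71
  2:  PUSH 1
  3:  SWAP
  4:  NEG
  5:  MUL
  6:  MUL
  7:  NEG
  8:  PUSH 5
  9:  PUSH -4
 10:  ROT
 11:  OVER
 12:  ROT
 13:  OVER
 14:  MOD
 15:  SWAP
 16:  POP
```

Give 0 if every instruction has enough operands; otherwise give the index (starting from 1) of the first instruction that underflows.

PUSH 71 → 71
PUSH 1  → 71 1
SWAP    → 1 71
NEG     → 1 -71
MUL     → -71
MUL  — needs 2 operands, stack has 1 → underflow

6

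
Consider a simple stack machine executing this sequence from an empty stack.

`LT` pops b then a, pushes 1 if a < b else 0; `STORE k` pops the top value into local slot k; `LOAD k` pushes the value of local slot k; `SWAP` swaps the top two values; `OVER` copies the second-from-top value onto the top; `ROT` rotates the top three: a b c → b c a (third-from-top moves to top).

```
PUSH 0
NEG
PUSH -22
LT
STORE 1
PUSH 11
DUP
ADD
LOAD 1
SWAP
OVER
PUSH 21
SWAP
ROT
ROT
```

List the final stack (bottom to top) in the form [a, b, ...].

PUSH 0   -> [0]
NEG      -> [0]
PUSH -22 -> [0, -22]
LT       -> [0]
STORE 1  -> []
PUSH 11  -> [11]
DUP      -> [11, 11]
ADD      -> [22]
LOAD 1   -> [22, 0]
SWAP     -> [0, 22]
OVER     -> [0, 22, 0]
PUSH 21  -> [0, 22, 0, 21]
SWAP     -> [0, 22, 21, 0]
ROT      -> [0, 21, 0, 22]
ROT      -> [0, 0, 22, 21]

[0, 0, 22, 21]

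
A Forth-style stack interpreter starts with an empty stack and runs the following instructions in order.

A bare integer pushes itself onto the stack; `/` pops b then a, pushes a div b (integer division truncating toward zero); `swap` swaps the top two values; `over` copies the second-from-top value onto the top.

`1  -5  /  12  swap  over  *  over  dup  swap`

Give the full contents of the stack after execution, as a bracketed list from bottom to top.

[12, 0, 12, 12]

1    -> 1
-5   -> 1 -5
/    -> 0
12   -> 0 12
swap -> 12 0
over -> 12 0 12
*    -> 12 0
over -> 12 0 12
dup  -> 12 0 12 12
swap -> 12 0 12 12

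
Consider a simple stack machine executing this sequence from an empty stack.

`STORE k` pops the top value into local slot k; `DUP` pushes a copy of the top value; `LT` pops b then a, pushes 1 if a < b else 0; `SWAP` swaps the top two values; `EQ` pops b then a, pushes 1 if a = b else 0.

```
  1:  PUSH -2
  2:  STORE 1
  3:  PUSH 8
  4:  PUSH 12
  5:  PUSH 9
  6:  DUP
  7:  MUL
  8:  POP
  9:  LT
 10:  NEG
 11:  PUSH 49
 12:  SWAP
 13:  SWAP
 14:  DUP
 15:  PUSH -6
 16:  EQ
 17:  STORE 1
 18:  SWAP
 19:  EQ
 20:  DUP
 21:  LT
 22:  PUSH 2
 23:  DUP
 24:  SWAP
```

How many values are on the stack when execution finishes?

PUSH -2 -> [-2]
STORE 1 -> []
PUSH 8  -> [8]
PUSH 12 -> [8, 12]
PUSH 9  -> [8, 12, 9]
DUP     -> [8, 12, 9, 9]
MUL     -> [8, 12, 81]
POP     -> [8, 12]
LT      -> [1]
NEG     -> [-1]
PUSH 49 -> [-1, 49]
SWAP    -> [49, -1]
SWAP    -> [-1, 49]
DUP     -> [-1, 49, 49]
PUSH -6 -> [-1, 49, 49, -6]
EQ      -> [-1, 49, 0]
STORE 1 -> [-1, 49]
SWAP    -> [49, -1]
EQ      -> [0]
DUP     -> [0, 0]
LT      -> [0]
PUSH 2  -> [0, 2]
DUP     -> [0, 2, 2]
SWAP    -> [0, 2, 2]

3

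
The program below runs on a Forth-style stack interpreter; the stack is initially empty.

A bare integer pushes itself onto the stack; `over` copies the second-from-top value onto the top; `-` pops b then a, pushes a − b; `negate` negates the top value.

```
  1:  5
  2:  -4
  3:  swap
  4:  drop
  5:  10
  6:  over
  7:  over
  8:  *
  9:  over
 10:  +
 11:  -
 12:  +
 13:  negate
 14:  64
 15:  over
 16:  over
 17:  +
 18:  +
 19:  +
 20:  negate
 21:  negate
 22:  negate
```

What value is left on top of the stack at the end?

5       5
-4      5 -4
swap    -4 5
drop    -4
10      -4 10
over    -4 10 -4
over    -4 10 -4 10
*       -4 10 -40
over    -4 10 -40 10
+       -4 10 -30
-       -4 40
+       36
negate  -36
64      -36 64
over    -36 64 -36
over    -36 64 -36 64
+       -36 64 28
+       -36 92
+       56
negate  -56
negate  56
negate  -56

-56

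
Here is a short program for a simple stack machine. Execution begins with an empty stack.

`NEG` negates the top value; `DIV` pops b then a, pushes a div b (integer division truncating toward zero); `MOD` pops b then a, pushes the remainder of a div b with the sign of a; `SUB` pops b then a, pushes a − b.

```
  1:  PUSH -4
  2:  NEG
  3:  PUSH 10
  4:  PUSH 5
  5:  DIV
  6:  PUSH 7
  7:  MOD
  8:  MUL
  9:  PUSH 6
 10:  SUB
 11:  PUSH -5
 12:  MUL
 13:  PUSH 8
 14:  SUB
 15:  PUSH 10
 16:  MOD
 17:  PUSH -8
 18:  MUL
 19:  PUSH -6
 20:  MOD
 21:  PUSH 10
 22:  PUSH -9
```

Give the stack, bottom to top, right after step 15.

[-18, 10]

PUSH -4 : [-4]
NEG     : [4]
PUSH 10 : [4, 10]
PUSH 5  : [4, 10, 5]
DIV     : [4, 2]
PUSH 7  : [4, 2, 7]
MOD     : [4, 2]
MUL     : [8]
PUSH 6  : [8, 6]
SUB     : [2]
PUSH -5 : [2, -5]
MUL     : [-10]
PUSH 8  : [-10, 8]
SUB     : [-18]
PUSH 10 : [-18, 10]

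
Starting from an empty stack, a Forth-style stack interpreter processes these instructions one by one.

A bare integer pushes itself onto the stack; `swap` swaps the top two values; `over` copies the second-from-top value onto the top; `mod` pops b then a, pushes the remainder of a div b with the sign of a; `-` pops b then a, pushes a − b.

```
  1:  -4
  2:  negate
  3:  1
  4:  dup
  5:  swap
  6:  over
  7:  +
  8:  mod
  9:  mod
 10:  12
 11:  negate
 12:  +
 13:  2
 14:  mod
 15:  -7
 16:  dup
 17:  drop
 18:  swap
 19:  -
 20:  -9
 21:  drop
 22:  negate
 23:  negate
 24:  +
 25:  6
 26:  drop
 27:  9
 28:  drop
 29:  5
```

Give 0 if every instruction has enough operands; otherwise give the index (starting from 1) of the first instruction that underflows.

24

-4      [-4]
negate  [4]
1       [4, 1]
dup     [4, 1, 1]
swap    [4, 1, 1]
over    [4, 1, 1, 1]
+       [4, 1, 2]
mod     [4, 1]
mod     [0]
12      [0, 12]
negate  [0, -12]
+       [-12]
2       [-12, 2]
mod     [0]
-7      [0, -7]
dup     [0, -7, -7]
drop    [0, -7]
swap    [-7, 0]
-       [-7]
-9      [-7, -9]
drop    [-7]
negate  [7]
negate  [-7]
+  — needs 2 operands, stack has 1 → underflow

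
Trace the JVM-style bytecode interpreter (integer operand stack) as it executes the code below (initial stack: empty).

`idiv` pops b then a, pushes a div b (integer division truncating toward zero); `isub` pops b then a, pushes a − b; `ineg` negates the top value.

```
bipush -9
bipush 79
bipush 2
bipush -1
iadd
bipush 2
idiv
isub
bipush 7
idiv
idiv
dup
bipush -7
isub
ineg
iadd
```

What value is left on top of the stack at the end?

bipush -9 → -9
bipush 79 → -9 79
bipush 2  → -9 79 2
bipush -1 → -9 79 2 -1
iadd      → -9 79 1
bipush 2  → -9 79 1 2
idiv      → -9 79 0
isub      → -9 79
bipush 7  → -9 79 7
idiv      → -9 11
idiv      → 0
dup       → 0 0
bipush -7 → 0 0 -7
isub      → 0 7
ineg      → 0 -7
iadd      → -7

-7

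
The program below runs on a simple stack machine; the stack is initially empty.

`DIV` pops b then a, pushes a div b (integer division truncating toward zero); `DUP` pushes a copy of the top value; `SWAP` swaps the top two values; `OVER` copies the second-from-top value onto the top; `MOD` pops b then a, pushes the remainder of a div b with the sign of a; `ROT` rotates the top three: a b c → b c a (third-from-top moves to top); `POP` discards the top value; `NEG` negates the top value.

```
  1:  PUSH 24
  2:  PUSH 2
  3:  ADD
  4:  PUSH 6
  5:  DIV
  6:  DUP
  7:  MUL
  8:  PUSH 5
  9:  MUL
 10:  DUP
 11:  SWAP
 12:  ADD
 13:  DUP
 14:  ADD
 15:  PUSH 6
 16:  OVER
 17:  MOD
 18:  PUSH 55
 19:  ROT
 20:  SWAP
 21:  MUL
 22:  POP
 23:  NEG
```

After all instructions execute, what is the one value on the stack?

-6

PUSH 24 : [24]
PUSH 2  : [24, 2]
ADD     : [26]
PUSH 6  : [26, 6]
DIV     : [4]
DUP     : [4, 4]
MUL     : [16]
PUSH 5  : [16, 5]
MUL     : [80]
DUP     : [80, 80]
SWAP    : [80, 80]
ADD     : [160]
DUP     : [160, 160]
ADD     : [320]
PUSH 6  : [320, 6]
OVER    : [320, 6, 320]
MOD     : [320, 6]
PUSH 55 : [320, 6, 55]
ROT     : [6, 55, 320]
SWAP    : [6, 320, 55]
MUL     : [6, 17600]
POP     : [6]
NEG     : [-6]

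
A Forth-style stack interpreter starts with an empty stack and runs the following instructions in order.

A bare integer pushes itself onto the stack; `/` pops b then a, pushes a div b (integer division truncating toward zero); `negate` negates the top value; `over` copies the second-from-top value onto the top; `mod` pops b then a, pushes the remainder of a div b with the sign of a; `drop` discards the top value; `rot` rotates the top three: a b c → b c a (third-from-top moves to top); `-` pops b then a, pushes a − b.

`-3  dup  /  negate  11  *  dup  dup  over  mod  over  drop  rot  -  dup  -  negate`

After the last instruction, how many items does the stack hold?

2

-3     → [-3]
dup    → [-3, -3]
/      → [1]
negate → [-1]
11     → [-1, 11]
*      → [-11]
dup    → [-11, -11]
dup    → [-11, -11, -11]
over   → [-11, -11, -11, -11]
mod    → [-11, -11, 0]
over   → [-11, -11, 0, -11]
drop   → [-11, -11, 0]
rot    → [-11, 0, -11]
-      → [-11, 11]
dup    → [-11, 11, 11]
-      → [-11, 0]
negate → [-11, 0]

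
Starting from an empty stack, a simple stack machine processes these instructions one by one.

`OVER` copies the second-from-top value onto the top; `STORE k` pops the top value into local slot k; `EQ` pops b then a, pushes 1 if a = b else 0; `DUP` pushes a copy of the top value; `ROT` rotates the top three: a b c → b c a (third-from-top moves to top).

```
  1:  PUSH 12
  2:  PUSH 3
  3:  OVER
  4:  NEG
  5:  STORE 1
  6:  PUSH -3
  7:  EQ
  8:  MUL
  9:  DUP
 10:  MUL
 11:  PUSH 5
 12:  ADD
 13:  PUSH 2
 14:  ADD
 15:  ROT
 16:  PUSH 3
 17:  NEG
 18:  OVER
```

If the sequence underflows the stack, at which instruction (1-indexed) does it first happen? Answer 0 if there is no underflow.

15

PUSH 12 -> [12]
PUSH 3  -> [12, 3]
OVER    -> [12, 3, 12]
NEG     -> [12, 3, -12]
STORE 1 -> [12, 3]
PUSH -3 -> [12, 3, -3]
EQ      -> [12, 0]
MUL     -> [0]
DUP     -> [0, 0]
MUL     -> [0]
PUSH 5  -> [0, 5]
ADD     -> [5]
PUSH 2  -> [5, 2]
ADD     -> [7]
ROT  — needs 3 operands, stack has 1 → underflow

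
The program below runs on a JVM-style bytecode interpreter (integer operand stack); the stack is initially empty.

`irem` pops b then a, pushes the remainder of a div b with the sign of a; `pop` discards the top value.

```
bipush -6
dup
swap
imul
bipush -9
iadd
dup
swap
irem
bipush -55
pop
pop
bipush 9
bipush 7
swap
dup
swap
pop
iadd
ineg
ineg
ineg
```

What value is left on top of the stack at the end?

bipush -6  -> -6
dup        -> -6 -6
swap       -> -6 -6
imul       -> 36
bipush -9  -> 36 -9
iadd       -> 27
dup        -> 27 27
swap       -> 27 27
irem       -> 0
bipush -55 -> 0 -55
pop        -> 0
pop        -> (empty)
bipush 9   -> 9
bipush 7   -> 9 7
swap       -> 7 9
dup        -> 7 9 9
swap       -> 7 9 9
pop        -> 7 9
iadd       -> 16
ineg       -> -16
ineg       -> 16
ineg       -> -16

-16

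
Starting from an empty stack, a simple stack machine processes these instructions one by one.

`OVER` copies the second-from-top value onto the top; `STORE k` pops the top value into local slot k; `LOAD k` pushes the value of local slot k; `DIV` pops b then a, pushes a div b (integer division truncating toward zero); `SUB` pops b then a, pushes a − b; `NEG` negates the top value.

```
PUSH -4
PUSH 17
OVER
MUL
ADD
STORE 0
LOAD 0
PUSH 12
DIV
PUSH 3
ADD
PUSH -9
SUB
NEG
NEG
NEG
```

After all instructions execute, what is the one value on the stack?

-6

PUSH -4  -4
PUSH 17  -4 17
OVER     -4 17 -4
MUL      -4 -68
ADD      -72
STORE 0  (empty)
LOAD 0   -72
PUSH 12  -72 12
DIV      -6
PUSH 3   -6 3
ADD      -3
PUSH -9  -3 -9
SUB      6
NEG      -6
NEG      6
NEG      -6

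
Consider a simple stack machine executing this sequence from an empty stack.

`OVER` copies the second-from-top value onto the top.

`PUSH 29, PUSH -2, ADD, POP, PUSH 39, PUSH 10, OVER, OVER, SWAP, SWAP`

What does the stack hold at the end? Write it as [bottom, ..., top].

[39, 10, 39, 10]

PUSH 29 -> [29]
PUSH -2 -> [29, -2]
ADD     -> [27]
POP     -> []
PUSH 39 -> [39]
PUSH 10 -> [39, 10]
OVER    -> [39, 10, 39]
OVER    -> [39, 10, 39, 10]
SWAP    -> [39, 10, 10, 39]
SWAP    -> [39, 10, 39, 10]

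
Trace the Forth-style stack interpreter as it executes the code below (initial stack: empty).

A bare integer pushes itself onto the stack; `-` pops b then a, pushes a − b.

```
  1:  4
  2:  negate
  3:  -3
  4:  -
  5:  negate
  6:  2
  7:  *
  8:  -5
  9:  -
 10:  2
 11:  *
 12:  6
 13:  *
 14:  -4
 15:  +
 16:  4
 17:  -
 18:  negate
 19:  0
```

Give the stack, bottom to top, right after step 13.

[84]

4      -> 4
negate -> -4
-3     -> -4 -3
-      -> -1
negate -> 1
2      -> 1 2
*      -> 2
-5     -> 2 -5
-      -> 7
2      -> 7 2
*      -> 14
6      -> 14 6
*      -> 84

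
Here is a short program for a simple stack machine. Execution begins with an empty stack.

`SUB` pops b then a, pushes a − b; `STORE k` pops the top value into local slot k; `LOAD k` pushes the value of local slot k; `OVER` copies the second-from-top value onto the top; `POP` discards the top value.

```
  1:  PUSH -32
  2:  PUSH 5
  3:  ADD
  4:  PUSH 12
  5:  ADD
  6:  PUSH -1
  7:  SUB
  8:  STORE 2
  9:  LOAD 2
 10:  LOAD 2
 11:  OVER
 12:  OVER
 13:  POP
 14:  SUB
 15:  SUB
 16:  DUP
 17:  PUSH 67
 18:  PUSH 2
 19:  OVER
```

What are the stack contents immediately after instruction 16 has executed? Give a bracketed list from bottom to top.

[-14, -14]

PUSH -32  -32
PUSH 5    -32 5
ADD       -27
PUSH 12   -27 12
ADD       -15
PUSH -1   -15 -1
SUB       -14
STORE 2   (empty)
LOAD 2    -14
LOAD 2    -14 -14
OVER      -14 -14 -14
OVER      -14 -14 -14 -14
POP       -14 -14 -14
SUB       -14 0
SUB       -14
DUP       -14 -14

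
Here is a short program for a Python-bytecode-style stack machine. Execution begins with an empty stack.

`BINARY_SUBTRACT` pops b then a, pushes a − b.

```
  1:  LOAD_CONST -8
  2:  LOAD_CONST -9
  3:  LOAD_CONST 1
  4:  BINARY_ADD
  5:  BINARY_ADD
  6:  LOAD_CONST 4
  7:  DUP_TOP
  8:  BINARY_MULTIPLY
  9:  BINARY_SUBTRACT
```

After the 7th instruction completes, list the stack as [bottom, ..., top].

[-16, 4, 4]

LOAD_CONST -8 : -8
LOAD_CONST -9 : -8 -9
LOAD_CONST 1  : -8 -9 1
BINARY_ADD    : -8 -8
BINARY_ADD    : -16
LOAD_CONST 4  : -16 4
DUP_TOP       : -16 4 4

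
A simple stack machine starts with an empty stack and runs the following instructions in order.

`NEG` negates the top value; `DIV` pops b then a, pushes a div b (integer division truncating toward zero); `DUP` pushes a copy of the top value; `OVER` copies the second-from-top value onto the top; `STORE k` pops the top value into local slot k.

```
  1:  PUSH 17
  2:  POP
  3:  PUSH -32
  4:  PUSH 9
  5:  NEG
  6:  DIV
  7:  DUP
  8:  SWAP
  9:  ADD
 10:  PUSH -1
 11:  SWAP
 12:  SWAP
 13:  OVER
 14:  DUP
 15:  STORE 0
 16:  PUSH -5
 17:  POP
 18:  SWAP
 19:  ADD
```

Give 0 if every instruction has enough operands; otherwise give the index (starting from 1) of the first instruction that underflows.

0

PUSH 17   17
POP       (empty)
PUSH -32  -32
PUSH 9    -32 9
NEG       -32 -9
DIV       3
DUP       3 3
SWAP      3 3
ADD       6
PUSH -1   6 -1
SWAP      -1 6
SWAP      6 -1
OVER      6 -1 6
DUP       6 -1 6 6
STORE 0   6 -1 6
PUSH -5   6 -1 6 -5
POP       6 -1 6
SWAP      6 6 -1
ADD       6 5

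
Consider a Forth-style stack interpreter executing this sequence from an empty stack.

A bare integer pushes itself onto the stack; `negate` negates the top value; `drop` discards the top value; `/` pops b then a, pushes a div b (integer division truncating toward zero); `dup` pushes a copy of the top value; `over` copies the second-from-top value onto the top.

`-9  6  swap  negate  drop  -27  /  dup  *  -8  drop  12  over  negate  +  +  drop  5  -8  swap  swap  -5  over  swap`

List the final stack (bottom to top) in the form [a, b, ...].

-9      -9
6       -9 6
swap    6 -9
negate  6 9
drop    6
-27     6 -27
/       0
dup     0 0
*       0
-8      0 -8
drop    0
12      0 12
over    0 12 0
negate  0 12 0
+       0 12
+       12
drop    (empty)
5       5
-8      5 -8
swap    -8 5
swap    5 -8
-5      5 -8 -5
over    5 -8 -5 -8
swap    5 -8 -8 -5

[5, -8, -8, -5]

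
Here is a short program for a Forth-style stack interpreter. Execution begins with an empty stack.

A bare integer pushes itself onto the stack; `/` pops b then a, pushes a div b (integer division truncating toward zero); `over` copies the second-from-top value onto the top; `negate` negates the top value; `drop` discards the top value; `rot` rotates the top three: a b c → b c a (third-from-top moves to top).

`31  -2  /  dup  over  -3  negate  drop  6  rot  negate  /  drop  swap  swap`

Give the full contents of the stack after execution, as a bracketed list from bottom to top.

31     → 31
-2     → 31 -2
/      → -15
dup    → -15 -15
over   → -15 -15 -15
-3     → -15 -15 -15 -3
negate → -15 -15 -15 3
drop   → -15 -15 -15
6      → -15 -15 -15 6
rot    → -15 -15 6 -15
negate → -15 -15 6 15
/      → -15 -15 0
drop   → -15 -15
swap   → -15 -15
swap   → -15 -15

[-15, -15]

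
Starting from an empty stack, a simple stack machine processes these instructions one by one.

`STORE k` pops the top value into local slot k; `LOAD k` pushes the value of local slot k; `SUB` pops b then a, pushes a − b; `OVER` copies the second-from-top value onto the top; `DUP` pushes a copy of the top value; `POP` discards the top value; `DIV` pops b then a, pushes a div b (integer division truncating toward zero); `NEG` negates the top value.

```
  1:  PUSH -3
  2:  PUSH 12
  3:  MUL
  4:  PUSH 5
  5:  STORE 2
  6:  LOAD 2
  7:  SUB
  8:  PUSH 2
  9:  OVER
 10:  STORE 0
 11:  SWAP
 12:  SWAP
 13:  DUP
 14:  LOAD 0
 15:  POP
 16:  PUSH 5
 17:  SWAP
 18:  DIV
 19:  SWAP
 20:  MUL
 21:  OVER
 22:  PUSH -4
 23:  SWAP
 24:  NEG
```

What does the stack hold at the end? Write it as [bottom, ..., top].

PUSH -3 : [-3]
PUSH 12 : [-3, 12]
MUL     : [-36]
PUSH 5  : [-36, 5]
STORE 2 : [-36]
LOAD 2  : [-36, 5]
SUB     : [-41]
PUSH 2  : [-41, 2]
OVER    : [-41, 2, -41]
STORE 0 : [-41, 2]
SWAP    : [2, -41]
SWAP    : [-41, 2]
DUP     : [-41, 2, 2]
LOAD 0  : [-41, 2, 2, -41]
POP     : [-41, 2, 2]
PUSH 5  : [-41, 2, 2, 5]
SWAP    : [-41, 2, 5, 2]
DIV     : [-41, 2, 2]
SWAP    : [-41, 2, 2]
MUL     : [-41, 4]
OVER    : [-41, 4, -41]
PUSH -4 : [-41, 4, -41, -4]
SWAP    : [-41, 4, -4, -41]
NEG     : [-41, 4, -4, 41]

[-41, 4, -4, 41]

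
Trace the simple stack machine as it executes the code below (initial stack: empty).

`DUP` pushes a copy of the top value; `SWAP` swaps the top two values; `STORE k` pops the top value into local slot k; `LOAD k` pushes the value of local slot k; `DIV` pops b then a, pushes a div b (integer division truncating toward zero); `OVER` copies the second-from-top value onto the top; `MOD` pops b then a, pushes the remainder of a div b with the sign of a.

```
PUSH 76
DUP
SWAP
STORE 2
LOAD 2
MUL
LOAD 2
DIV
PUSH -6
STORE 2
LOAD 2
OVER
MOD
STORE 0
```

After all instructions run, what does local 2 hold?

PUSH 76 : 76
DUP     : 76 76
SWAP    : 76 76
STORE 2 : 76
LOAD 2  : 76 76
MUL     : 5776
LOAD 2  : 5776 76
DIV     : 76
PUSH -6 : 76 -6
STORE 2 : 76
LOAD 2  : 76 -6
OVER    : 76 -6 76
MOD     : 76 -6
STORE 0 : 76

-6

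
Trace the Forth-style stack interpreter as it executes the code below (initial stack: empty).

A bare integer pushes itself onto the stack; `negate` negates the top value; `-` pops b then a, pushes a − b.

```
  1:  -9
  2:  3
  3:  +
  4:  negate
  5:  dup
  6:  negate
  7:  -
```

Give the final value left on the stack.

-9     -> [-9]
3      -> [-9, 3]
+      -> [-6]
negate -> [6]
dup    -> [6, 6]
negate -> [6, -6]
-      -> [12]

12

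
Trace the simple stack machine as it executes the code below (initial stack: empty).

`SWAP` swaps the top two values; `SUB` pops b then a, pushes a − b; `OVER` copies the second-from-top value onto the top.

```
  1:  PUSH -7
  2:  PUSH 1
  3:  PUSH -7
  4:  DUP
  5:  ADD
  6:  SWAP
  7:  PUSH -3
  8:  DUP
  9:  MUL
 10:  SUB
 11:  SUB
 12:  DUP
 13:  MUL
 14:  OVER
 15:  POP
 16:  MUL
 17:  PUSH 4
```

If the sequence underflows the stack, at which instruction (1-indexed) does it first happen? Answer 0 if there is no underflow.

0

PUSH -7  [-7]
PUSH 1   [-7, 1]
PUSH -7  [-7, 1, -7]
DUP      [-7, 1, -7, -7]
ADD      [-7, 1, -14]
SWAP     [-7, -14, 1]
PUSH -3  [-7, -14, 1, -3]
DUP      [-7, -14, 1, -3, -3]
MUL      [-7, -14, 1, 9]
SUB      [-7, -14, -8]
SUB      [-7, -6]
DUP      [-7, -6, -6]
MUL      [-7, 36]
OVER     [-7, 36, -7]
POP      [-7, 36]
MUL      [-252]
PUSH 4   [-252, 4]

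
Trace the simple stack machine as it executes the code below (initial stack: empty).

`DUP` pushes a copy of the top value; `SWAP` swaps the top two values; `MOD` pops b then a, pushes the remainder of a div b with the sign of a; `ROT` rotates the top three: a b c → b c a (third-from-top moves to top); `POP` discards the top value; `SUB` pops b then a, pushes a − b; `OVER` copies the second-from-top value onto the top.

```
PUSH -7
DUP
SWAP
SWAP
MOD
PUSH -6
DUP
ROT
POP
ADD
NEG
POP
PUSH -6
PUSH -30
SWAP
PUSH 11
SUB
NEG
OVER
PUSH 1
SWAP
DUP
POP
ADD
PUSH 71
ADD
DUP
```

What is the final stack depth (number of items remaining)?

4

PUSH -7  -> [-7]
DUP      -> [-7, -7]
SWAP     -> [-7, -7]
SWAP     -> [-7, -7]
MOD      -> [0]
PUSH -6  -> [0, -6]
DUP      -> [0, -6, -6]
ROT      -> [-6, -6, 0]
POP      -> [-6, -6]
ADD      -> [-12]
NEG      -> [12]
POP      -> []
PUSH -6  -> [-6]
PUSH -30 -> [-6, -30]
SWAP     -> [-30, -6]
PUSH 11  -> [-30, -6, 11]
SUB      -> [-30, -17]
NEG      -> [-30, 17]
OVER     -> [-30, 17, -30]
PUSH 1   -> [-30, 17, -30, 1]
SWAP     -> [-30, 17, 1, -30]
DUP      -> [-30, 17, 1, -30, -30]
POP      -> [-30, 17, 1, -30]
ADD      -> [-30, 17, -29]
PUSH 71  -> [-30, 17, -29, 71]
ADD      -> [-30, 17, 42]
DUP      -> [-30, 17, 42, 42]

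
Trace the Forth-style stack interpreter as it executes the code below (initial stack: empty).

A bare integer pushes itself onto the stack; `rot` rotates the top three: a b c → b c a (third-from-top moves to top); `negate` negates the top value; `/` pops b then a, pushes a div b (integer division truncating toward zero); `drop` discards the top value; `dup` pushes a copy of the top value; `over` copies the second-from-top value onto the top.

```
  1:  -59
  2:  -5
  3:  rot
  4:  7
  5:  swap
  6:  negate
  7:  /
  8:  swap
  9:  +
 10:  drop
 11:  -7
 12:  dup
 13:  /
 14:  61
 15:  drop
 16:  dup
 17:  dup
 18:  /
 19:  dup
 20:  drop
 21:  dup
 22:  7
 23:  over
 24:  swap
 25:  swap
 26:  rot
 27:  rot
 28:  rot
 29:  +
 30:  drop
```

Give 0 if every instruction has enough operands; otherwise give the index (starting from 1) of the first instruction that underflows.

3

-59  [-59]
-5   [-59, -5]
rot  — needs 3 operands, stack has 2 → underflow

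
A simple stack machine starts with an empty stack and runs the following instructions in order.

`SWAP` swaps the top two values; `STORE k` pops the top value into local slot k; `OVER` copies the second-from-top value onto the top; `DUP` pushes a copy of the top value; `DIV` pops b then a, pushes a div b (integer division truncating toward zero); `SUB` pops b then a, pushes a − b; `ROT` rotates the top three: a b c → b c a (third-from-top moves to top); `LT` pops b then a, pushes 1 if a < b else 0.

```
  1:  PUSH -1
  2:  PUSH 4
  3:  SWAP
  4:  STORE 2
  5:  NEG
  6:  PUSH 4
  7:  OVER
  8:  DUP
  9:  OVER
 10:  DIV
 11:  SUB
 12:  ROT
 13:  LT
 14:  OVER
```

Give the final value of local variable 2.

PUSH -1 -> -1
PUSH 4  -> -1 4
SWAP    -> 4 -1
STORE 2 -> 4
NEG     -> -4
PUSH 4  -> -4 4
OVER    -> -4 4 -4
DUP     -> -4 4 -4 -4
OVER    -> -4 4 -4 -4 -4
DIV     -> -4 4 -4 1
SUB     -> -4 4 -5
ROT     -> 4 -5 -4
LT      -> 4 1
OVER    -> 4 1 4

-1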